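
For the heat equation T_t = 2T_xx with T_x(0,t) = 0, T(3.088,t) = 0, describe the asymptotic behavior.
T → 0. Heat escapes through the Dirichlet boundary.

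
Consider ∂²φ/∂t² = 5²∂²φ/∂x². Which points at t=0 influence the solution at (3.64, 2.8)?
Domain of dependence: [-10.36, 17.64]. Signals travel at speed 5, so data within |x - 3.64| ≤ 5·2.8 = 14 can reach the point.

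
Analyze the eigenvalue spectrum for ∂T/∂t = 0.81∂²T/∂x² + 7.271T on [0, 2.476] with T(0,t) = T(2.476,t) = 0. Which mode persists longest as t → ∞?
Eigenvalues: λₙ = 0.81n²π²/2.476² - 7.271.
First three modes:
  n=1: λ₁ = 0.81π²/2.476² - 7.271 ≈ -5.967
  n=2: λ₂ = 3.24π²/2.476² - 7.271 ≈ -2.055
  n=3: λ₃ = 7.29π²/2.476² - 7.271 ≈ 4.465
Since 0.81π²/2.476² ≈ 1.304 < 7.271, λ₁ < 0.
The n=1 mode grows fastest (−λₙ is largest for n=1) → dominates.
Asymptotic: T ~ c₁ sin(πx/2.476) e^{5.967t} (exponential growth at rate −λ₁ ≈ 5.967).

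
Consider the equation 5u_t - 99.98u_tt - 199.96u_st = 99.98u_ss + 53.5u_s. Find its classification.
Rewriting in standard form: -99.98u_ss - 199.96u_st - 99.98u_tt - 53.5u_s + 5u_t = 0. Parabolic. (A = -99.98, B = -199.96, C = -99.98 gives B² - 4AC = 0.)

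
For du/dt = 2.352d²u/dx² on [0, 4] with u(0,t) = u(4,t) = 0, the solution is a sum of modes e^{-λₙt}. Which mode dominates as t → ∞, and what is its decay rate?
Eigenvalues: λₙ = 2.352n²π²/4².
First three modes:
  n=1: λ₁ = 2.352π²/4² ≈ 1.451
  n=2: λ₂ = 9.408π²/4² ≈ 5.803 (4× faster decay)
  n=3: λ₃ = 21.168π²/4² ≈ 13.057 (9× faster decay)
As t → ∞, higher modes decay exponentially faster. The n=1 mode dominates: u ~ c₁ sin(πx/4) e^{-λ₁t}.
Decay rate: λ₁ = 2.352π²/4² ≈ 1.451.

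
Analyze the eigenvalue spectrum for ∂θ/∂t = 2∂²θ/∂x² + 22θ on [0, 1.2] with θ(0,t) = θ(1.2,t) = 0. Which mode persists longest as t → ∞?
Eigenvalues: λₙ = 2n²π²/1.2² - 22.
First three modes:
  n=1: λ₁ = 2π²/1.2² - 22 ≈ -8.292
  n=2: λ₂ = 8π²/1.2² - 22 ≈ 32.831
  n=3: λ₃ = 18π²/1.2² - 22 ≈ 101.37
Since 2π²/1.2² ≈ 13.708 < 22, λ₁ < 0.
The n=1 mode grows fastest (−λₙ is largest for n=1) → dominates.
Asymptotic: θ ~ c₁ sin(πx/1.2) e^{8.292t} (exponential growth at rate −λ₁ ≈ 8.292).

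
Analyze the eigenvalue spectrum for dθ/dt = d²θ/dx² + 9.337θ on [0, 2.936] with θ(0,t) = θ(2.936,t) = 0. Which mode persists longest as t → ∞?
Eigenvalues: λₙ = n²π²/2.936² - 9.337.
First three modes:
  n=1: λ₁ = π²/2.936² - 9.337 ≈ -8.192
  n=2: λ₂ = 4π²/2.936² - 9.337 ≈ -4.757
  n=3: λ₃ = 9π²/2.936² - 9.337 ≈ 0.968
Since π²/2.936² ≈ 1.145 < 9.337, λ₁ < 0.
The n=1 mode grows fastest (−λₙ is largest for n=1) → dominates.
Asymptotic: θ ~ c₁ sin(πx/2.936) e^{8.192t} (exponential growth at rate −λ₁ ≈ 8.192).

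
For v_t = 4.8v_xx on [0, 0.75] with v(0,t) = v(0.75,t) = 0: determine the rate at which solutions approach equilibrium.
Eigenvalues: λₙ = 4.8n²π²/0.75².
First three modes:
  n=1: λ₁ = 4.8π²/0.75² ≈ 84.221
  n=2: λ₂ = 19.2π²/0.75² ≈ 336.882 (4× faster decay)
  n=3: λ₃ = 43.2π²/0.75² ≈ 757.986 (9× faster decay)
As t → ∞, higher modes decay exponentially faster. The n=1 mode dominates: v ~ c₁ sin(πx/0.75) e^{-λ₁t}.
Decay rate: λ₁ = 4.8π²/0.75² ≈ 84.221.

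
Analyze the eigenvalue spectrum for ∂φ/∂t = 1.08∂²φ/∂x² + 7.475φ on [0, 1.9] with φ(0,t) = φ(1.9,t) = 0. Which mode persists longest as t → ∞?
Eigenvalues: λₙ = 1.08n²π²/1.9² - 7.475.
First three modes:
  n=1: λ₁ = 1.08π²/1.9² - 7.475 ≈ -4.522
  n=2: λ₂ = 4.32π²/1.9² - 7.475 ≈ 4.336
  n=3: λ₃ = 9.72π²/1.9² - 7.475 ≈ 19.099
Since 1.08π²/1.9² ≈ 2.953 < 7.475, λ₁ < 0.
The n=1 mode grows fastest (−λₙ is largest for n=1) → dominates.
Asymptotic: φ ~ c₁ sin(πx/1.9) e^{4.522t} (exponential growth at rate −λ₁ ≈ 4.522).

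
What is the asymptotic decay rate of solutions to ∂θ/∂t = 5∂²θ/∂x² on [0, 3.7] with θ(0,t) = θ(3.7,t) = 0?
Eigenvalues: λₙ = 5n²π²/3.7².
First three modes:
  n=1: λ₁ = 5π²/3.7² ≈ 3.605
  n=2: λ₂ = 20π²/3.7² ≈ 14.419 (4× faster decay)
  n=3: λ₃ = 45π²/3.7² ≈ 32.442 (9× faster decay)
As t → ∞, higher modes decay exponentially faster. The n=1 mode dominates: θ ~ c₁ sin(πx/3.7) e^{-λ₁t}.
Decay rate: λ₁ = 5π²/3.7² ≈ 3.605.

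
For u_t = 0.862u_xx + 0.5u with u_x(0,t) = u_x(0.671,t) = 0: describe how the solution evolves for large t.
u grows unboundedly. With Neumann BCs the constant mode has diffusion eigenvalue 0, so any r > 0 makes it grow like e^(0.5t); solution grows exponentially.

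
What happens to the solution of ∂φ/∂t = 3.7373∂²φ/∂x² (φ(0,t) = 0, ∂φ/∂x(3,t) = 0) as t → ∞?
φ → 0. Heat escapes through the Dirichlet boundary.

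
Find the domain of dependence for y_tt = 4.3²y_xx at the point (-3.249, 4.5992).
Domain of dependence: [-23.02556, 16.52756]. Signals travel at speed 4.3, so data within |x - -3.249| ≤ 4.3·4.5992 = 19.77656 can reach the point.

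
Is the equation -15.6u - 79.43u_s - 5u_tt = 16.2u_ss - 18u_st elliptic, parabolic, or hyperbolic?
Rewriting in standard form: -16.2u_ss + 18u_st - 5u_tt - 79.43u_s - 15.6u = 0. Computing B² - 4AC with A = -16.2, B = 18, C = -5: discriminant = 0 (zero). Answer: parabolic.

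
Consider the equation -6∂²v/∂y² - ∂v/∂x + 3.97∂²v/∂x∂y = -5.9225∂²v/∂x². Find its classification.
Rewriting in standard form: 5.9225∂²v/∂x² + 3.97∂²v/∂x∂y - 6∂²v/∂y² - ∂v/∂x = 0. Hyperbolic. (A = 5.9225, B = 3.97, C = -6 gives B² - 4AC = 157.9009.)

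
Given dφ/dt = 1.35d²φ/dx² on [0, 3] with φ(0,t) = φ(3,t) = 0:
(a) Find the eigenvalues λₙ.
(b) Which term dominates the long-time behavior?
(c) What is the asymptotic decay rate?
Eigenvalues: λₙ = 1.35n²π²/3².
First three modes:
  n=1: λ₁ = 1.35π²/3² ≈ 1.48
  n=2: λ₂ = 5.4π²/3² ≈ 5.922 (4× faster decay)
  n=3: λ₃ = 12.15π²/3² ≈ 13.324 (9× faster decay)
As t → ∞, higher modes decay exponentially faster. The n=1 mode dominates: φ ~ c₁ sin(πx/3) e^{-λ₁t}.
Decay rate: λ₁ = 1.35π²/3² ≈ 1.48.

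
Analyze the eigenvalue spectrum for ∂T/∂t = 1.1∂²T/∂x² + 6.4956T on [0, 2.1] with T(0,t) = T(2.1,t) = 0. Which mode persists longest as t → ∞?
Eigenvalues: λₙ = 1.1n²π²/2.1² - 6.4956.
First three modes:
  n=1: λ₁ = 1.1π²/2.1² - 6.4956 ≈ -4.034
  n=2: λ₂ = 4.4π²/2.1² - 6.4956 ≈ 3.352
  n=3: λ₃ = 9.9π²/2.1² - 6.4956 ≈ 15.661
Since 1.1π²/2.1² ≈ 2.462 < 6.4956, λ₁ < 0.
The n=1 mode grows fastest (−λₙ is largest for n=1) → dominates.
Asymptotic: T ~ c₁ sin(πx/2.1) e^{4.034t} (exponential growth at rate −λ₁ ≈ 4.034).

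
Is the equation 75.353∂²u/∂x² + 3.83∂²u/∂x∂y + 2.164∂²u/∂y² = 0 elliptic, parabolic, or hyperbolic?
Computing B² - 4AC with A = 75.353, B = 3.83, C = 2.164: discriminant = -637.586668 (negative). Answer: elliptic.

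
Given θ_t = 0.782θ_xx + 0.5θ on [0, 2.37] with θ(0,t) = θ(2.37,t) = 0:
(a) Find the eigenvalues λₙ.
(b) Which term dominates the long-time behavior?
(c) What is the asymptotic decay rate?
Eigenvalues: λₙ = 0.782n²π²/2.37² - 0.5.
First three modes:
  n=1: λ₁ = 0.782π²/2.37² - 0.5 ≈ 0.874
  n=2: λ₂ = 3.128π²/2.37² - 0.5 ≈ 4.996
  n=3: λ₃ = 7.038π²/2.37² - 0.5 ≈ 11.867
Since 0.782π²/2.37² ≈ 1.374 > 0.5, all λₙ > 0.
The n=1 mode decays slowest → dominates as t → ∞.
Asymptotic: θ ~ c₁ sin(πx/2.37) e^{-λ₁t} with decay rate λ₁ ≈ 0.874.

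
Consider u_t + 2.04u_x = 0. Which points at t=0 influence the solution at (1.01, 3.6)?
A single point: x = -6.334. The characteristic through (1.01, 3.6) is x - 2.04t = const, so x = 1.01 - 2.04·3.6 = -6.334.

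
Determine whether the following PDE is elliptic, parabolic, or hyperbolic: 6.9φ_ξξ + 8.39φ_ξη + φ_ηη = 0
Coefficients: A = 6.9, B = 8.39, C = 1. B² - 4AC = 42.7921, which is positive, so the equation is hyperbolic.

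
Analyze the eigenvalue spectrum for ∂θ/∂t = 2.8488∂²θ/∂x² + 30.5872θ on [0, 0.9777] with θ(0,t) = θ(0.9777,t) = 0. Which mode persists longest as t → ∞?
Eigenvalues: λₙ = 2.8488n²π²/0.9777² - 30.5872.
First three modes:
  n=1: λ₁ = 2.8488π²/0.9777² - 30.5872 ≈ -1.173
  n=2: λ₂ = 11.3952π²/0.9777² - 30.5872 ≈ 87.068
  n=3: λ₃ = 25.6392π²/0.9777² - 30.5872 ≈ 234.137
Since 2.8488π²/0.9777² ≈ 29.414 < 30.5872, λ₁ < 0.
The n=1 mode grows fastest (−λₙ is largest for n=1) → dominates.
Asymptotic: θ ~ c₁ sin(πx/0.9777) e^{1.173t} (exponential growth at rate −λ₁ ≈ 1.173).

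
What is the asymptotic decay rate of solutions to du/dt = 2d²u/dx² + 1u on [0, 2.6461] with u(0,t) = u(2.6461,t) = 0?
Eigenvalues: λₙ = 2n²π²/2.6461² - 1.
First three modes:
  n=1: λ₁ = 2π²/2.6461² - 1 ≈ 1.819
  n=2: λ₂ = 8π²/2.6461² - 1 ≈ 10.277
  n=3: λ₃ = 18π²/2.6461² - 1 ≈ 24.372
Since 2π²/2.6461² ≈ 2.819 > 1, all λₙ > 0.
The n=1 mode decays slowest → dominates as t → ∞.
Asymptotic: u ~ c₁ sin(πx/2.6461) e^{-λ₁t} with decay rate λ₁ ≈ 1.819.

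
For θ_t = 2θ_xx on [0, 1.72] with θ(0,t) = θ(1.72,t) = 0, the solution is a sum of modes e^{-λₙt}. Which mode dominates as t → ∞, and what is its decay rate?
Eigenvalues: λₙ = 2n²π²/1.72².
First three modes:
  n=1: λ₁ = 2π²/1.72² ≈ 6.672
  n=2: λ₂ = 8π²/1.72² ≈ 26.689 (4× faster decay)
  n=3: λ₃ = 18π²/1.72² ≈ 60.05 (9× faster decay)
As t → ∞, higher modes decay exponentially faster. The n=1 mode dominates: θ ~ c₁ sin(πx/1.72) e^{-λ₁t}.
Decay rate: λ₁ = 2π²/1.72² ≈ 6.672.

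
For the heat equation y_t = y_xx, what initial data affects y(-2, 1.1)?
The entire real line. The heat equation has infinite propagation speed: any initial disturbance instantly affects all points (though exponentially small far away).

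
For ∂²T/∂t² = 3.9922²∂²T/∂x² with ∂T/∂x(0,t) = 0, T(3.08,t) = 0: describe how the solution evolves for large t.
T oscillates (no decay). Energy is conserved; the solution oscillates indefinitely as standing waves.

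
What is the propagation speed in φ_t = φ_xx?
Infinite. The heat equation is parabolic, not hyperbolic, so disturbances propagate instantly.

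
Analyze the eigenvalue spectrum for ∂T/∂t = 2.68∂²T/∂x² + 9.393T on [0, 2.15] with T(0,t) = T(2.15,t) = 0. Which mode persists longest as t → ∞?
Eigenvalues: λₙ = 2.68n²π²/2.15² - 9.393.
First three modes:
  n=1: λ₁ = 2.68π²/2.15² - 9.393 ≈ -3.671
  n=2: λ₂ = 10.72π²/2.15² - 9.393 ≈ 13.496
  n=3: λ₃ = 24.12π²/2.15² - 9.393 ≈ 42.106
Since 2.68π²/2.15² ≈ 5.722 < 9.393, λ₁ < 0.
The n=1 mode grows fastest (−λₙ is largest for n=1) → dominates.
Asymptotic: T ~ c₁ sin(πx/2.15) e^{3.671t} (exponential growth at rate −λ₁ ≈ 3.671).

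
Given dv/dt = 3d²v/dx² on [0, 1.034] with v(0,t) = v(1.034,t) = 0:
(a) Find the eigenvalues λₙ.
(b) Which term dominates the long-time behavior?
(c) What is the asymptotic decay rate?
Eigenvalues: λₙ = 3n²π²/1.034².
First three modes:
  n=1: λ₁ = 3π²/1.034² ≈ 27.694
  n=2: λ₂ = 12π²/1.034² ≈ 110.775 (4× faster decay)
  n=3: λ₃ = 27π²/1.034² ≈ 249.243 (9× faster decay)
As t → ∞, higher modes decay exponentially faster. The n=1 mode dominates: v ~ c₁ sin(πx/1.034) e^{-λ₁t}.
Decay rate: λ₁ = 3π²/1.034² ≈ 27.694.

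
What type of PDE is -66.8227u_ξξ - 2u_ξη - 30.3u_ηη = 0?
With A = -66.8227, B = -2, C = -30.3, the discriminant is -8094.91124. This is an elliptic PDE.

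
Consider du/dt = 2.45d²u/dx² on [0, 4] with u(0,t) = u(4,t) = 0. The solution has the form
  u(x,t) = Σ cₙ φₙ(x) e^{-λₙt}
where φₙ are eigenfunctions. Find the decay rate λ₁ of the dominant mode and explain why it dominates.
Eigenvalues: λₙ = 2.45n²π²/4².
First three modes:
  n=1: λ₁ = 2.45π²/4² ≈ 1.511
  n=2: λ₂ = 9.8π²/4² ≈ 6.045 (4× faster decay)
  n=3: λ₃ = 22.05π²/4² ≈ 13.602 (9× faster decay)
As t → ∞, higher modes decay exponentially faster. The n=1 mode dominates: u ~ c₁ sin(πx/4) e^{-λ₁t}.
Decay rate: λ₁ = 2.45π²/4² ≈ 1.511.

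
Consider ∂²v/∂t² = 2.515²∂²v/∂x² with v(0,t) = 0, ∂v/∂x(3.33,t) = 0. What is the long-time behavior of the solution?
As t → ∞, v oscillates (no decay). Energy is conserved; the solution oscillates indefinitely as standing waves.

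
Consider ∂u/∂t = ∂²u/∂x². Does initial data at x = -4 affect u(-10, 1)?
Yes, for any finite x. The heat equation has infinite propagation speed, so all initial data affects all points at any t > 0.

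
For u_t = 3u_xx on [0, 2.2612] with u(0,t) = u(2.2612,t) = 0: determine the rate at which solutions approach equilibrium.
Eigenvalues: λₙ = 3n²π²/2.2612².
First three modes:
  n=1: λ₁ = 3π²/2.2612² ≈ 5.791
  n=2: λ₂ = 12π²/2.2612² ≈ 23.163 (4× faster decay)
  n=3: λ₃ = 27π²/2.2612² ≈ 52.118 (9× faster decay)
As t → ∞, higher modes decay exponentially faster. The n=1 mode dominates: u ~ c₁ sin(πx/2.2612) e^{-λ₁t}.
Decay rate: λ₁ = 3π²/2.2612² ≈ 5.791.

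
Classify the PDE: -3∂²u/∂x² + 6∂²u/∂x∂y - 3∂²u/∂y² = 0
A = -3, B = 6, C = -3. Discriminant B² - 4AC = 0. Since 0 = 0, parabolic.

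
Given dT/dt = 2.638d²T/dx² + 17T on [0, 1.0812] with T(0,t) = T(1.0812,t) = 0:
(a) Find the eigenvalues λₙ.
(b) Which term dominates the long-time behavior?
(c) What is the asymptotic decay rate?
Eigenvalues: λₙ = 2.638n²π²/1.0812² - 17.
First three modes:
  n=1: λ₁ = 2.638π²/1.0812² - 17 ≈ 5.272
  n=2: λ₂ = 10.552π²/1.0812² - 17 ≈ 72.089
  n=3: λ₃ = 23.742π²/1.0812² - 17 ≈ 183.449
Since 2.638π²/1.0812² ≈ 22.272 > 17, all λₙ > 0.
The n=1 mode decays slowest → dominates as t → ∞.
Asymptotic: T ~ c₁ sin(πx/1.0812) e^{-λ₁t} with decay rate λ₁ ≈ 5.272.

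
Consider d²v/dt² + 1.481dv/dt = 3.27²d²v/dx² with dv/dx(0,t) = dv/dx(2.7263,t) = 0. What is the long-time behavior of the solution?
As t → ∞, v → constant (steady state). Damping (γ=1.481) dissipates the nonconstant modes; with Neumann BCs the spatial average obeys M''+γM'=0 and tends to a finite limit.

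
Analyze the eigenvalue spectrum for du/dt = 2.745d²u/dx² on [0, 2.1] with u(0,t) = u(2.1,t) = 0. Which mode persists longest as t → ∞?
Eigenvalues: λₙ = 2.745n²π²/2.1².
First three modes:
  n=1: λ₁ = 2.745π²/2.1² ≈ 6.143
  n=2: λ₂ = 10.98π²/2.1² ≈ 24.573 (4× faster decay)
  n=3: λ₃ = 24.705π²/2.1² ≈ 55.29 (9× faster decay)
As t → ∞, higher modes decay exponentially faster. The n=1 mode dominates: u ~ c₁ sin(πx/2.1) e^{-λ₁t}.
Decay rate: λ₁ = 2.745π²/2.1² ≈ 6.143.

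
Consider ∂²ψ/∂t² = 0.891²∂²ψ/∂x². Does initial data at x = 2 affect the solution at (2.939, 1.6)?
Yes. The domain of dependence is [1.5134, 4.3646], and 2 ∈ [1.5134, 4.3646].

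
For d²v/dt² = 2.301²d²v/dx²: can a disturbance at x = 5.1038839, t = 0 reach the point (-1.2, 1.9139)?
No. The domain of dependence is [-5.6038839, 3.2038839], and 5.1038839 is outside this interval.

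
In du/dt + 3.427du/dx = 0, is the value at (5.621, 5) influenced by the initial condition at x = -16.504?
No. Only data at x = -11.514 affects (5.621, 5). Advection has one-way propagation along characteristics.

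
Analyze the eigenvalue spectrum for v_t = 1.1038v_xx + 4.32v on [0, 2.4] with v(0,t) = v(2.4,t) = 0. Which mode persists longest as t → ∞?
Eigenvalues: λₙ = 1.1038n²π²/2.4² - 4.32.
First three modes:
  n=1: λ₁ = 1.1038π²/2.4² - 4.32 ≈ -2.429
  n=2: λ₂ = 4.4152π²/2.4² - 4.32 ≈ 3.245
  n=3: λ₃ = 9.9342π²/2.4² - 4.32 ≈ 12.702
Since 1.1038π²/2.4² ≈ 1.891 < 4.32, λ₁ < 0.
The n=1 mode grows fastest (−λₙ is largest for n=1) → dominates.
Asymptotic: v ~ c₁ sin(πx/2.4) e^{2.429t} (exponential growth at rate −λ₁ ≈ 2.429).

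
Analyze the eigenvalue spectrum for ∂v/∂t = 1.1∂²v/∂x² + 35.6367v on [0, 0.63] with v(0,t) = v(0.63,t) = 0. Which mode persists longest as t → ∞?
Eigenvalues: λₙ = 1.1n²π²/0.63² - 35.6367.
First three modes:
  n=1: λ₁ = 1.1π²/0.63² - 35.6367 ≈ -8.283
  n=2: λ₂ = 4.4π²/0.63² - 35.6367 ≈ 73.777
  n=3: λ₃ = 9.9π²/0.63² - 35.6367 ≈ 210.544
Since 1.1π²/0.63² ≈ 27.353 < 35.6367, λ₁ < 0.
The n=1 mode grows fastest (−λₙ is largest for n=1) → dominates.
Asymptotic: v ~ c₁ sin(πx/0.63) e^{8.283t} (exponential growth at rate −λ₁ ≈ 8.283).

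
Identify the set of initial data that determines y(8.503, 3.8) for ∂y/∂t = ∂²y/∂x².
The entire real line. The heat equation has infinite propagation speed: any initial disturbance instantly affects all points (though exponentially small far away).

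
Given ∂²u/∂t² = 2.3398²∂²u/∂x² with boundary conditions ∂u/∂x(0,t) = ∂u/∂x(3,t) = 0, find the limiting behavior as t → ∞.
u oscillates about a mean that drifts linearly in t (generically unbounded; no decay). There is no damping, so the nonconstant modes persist as standing waves (energy conserved, no decay). But with Neumann conditions at both ends the constant mode has eigenvalue 0: the spatial mean M(t) of u satisfies M'' = 0, so M(t) = M(0) + M'(0)·t. Unless the initial velocity has zero mean (∫u_t(x,0)dx = 0), the solution grows linearly in t (unbounded, though not exponentially); if it does have zero mean, the solution stays bounded and simply oscillates.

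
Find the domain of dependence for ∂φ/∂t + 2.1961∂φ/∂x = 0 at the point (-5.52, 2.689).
A single point: x = -11.4253129. The characteristic through (-5.52, 2.689) is x - 2.1961t = const, so x = -5.52 - 2.1961·2.689 = -11.4253129.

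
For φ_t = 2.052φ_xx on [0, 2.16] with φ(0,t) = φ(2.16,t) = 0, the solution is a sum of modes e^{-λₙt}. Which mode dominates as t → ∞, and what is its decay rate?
Eigenvalues: λₙ = 2.052n²π²/2.16².
First three modes:
  n=1: λ₁ = 2.052π²/2.16² ≈ 4.341
  n=2: λ₂ = 8.208π²/2.16² ≈ 17.363 (4× faster decay)
  n=3: λ₃ = 18.468π²/2.16² ≈ 39.067 (9× faster decay)
As t → ∞, higher modes decay exponentially faster. The n=1 mode dominates: φ ~ c₁ sin(πx/2.16) e^{-λ₁t}.
Decay rate: λ₁ = 2.052π²/2.16² ≈ 4.341.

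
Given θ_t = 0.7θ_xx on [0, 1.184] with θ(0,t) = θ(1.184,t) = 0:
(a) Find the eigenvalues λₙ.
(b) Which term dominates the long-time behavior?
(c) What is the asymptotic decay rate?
Eigenvalues: λₙ = 0.7n²π²/1.184².
First three modes:
  n=1: λ₁ = 0.7π²/1.184² ≈ 4.928
  n=2: λ₂ = 2.8π²/1.184² ≈ 19.713 (4× faster decay)
  n=3: λ₃ = 6.3π²/1.184² ≈ 44.354 (9× faster decay)
As t → ∞, higher modes decay exponentially faster. The n=1 mode dominates: θ ~ c₁ sin(πx/1.184) e^{-λ₁t}.
Decay rate: λ₁ = 0.7π²/1.184² ≈ 4.928.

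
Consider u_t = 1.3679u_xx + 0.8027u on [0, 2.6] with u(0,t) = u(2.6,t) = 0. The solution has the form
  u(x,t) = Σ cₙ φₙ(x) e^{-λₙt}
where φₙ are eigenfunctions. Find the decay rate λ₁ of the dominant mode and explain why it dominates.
Eigenvalues: λₙ = 1.3679n²π²/2.6² - 0.8027.
First three modes:
  n=1: λ₁ = 1.3679π²/2.6² - 0.8027 ≈ 1.194
  n=2: λ₂ = 5.4716π²/2.6² - 0.8027 ≈ 7.186
  n=3: λ₃ = 12.3111π²/2.6² - 0.8027 ≈ 17.172
Since 1.3679π²/2.6² ≈ 1.997 > 0.8027, all λₙ > 0.
The n=1 mode decays slowest → dominates as t → ∞.
Asymptotic: u ~ c₁ sin(πx/2.6) e^{-λ₁t} with decay rate λ₁ ≈ 1.194.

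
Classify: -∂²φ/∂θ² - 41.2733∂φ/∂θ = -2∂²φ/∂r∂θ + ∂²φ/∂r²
Rewriting in standard form: -∂²φ/∂r² + 2∂²φ/∂r∂θ - ∂²φ/∂θ² - 41.2733∂φ/∂θ = 0. Parabolic (discriminant = 0).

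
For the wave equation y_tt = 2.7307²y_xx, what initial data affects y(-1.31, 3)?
Domain of dependence: [-9.5021, 6.8821]. Signals travel at speed 2.7307, so data within |x - -1.31| ≤ 2.7307·3 = 8.1921 can reach the point.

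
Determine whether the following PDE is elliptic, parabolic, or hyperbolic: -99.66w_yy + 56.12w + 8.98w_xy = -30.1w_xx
Rewriting in standard form: 30.1w_xx + 8.98w_xy - 99.66w_yy + 56.12w = 0. Coefficients: A = 30.1, B = 8.98, C = -99.66. B² - 4AC = 12079.7044, which is positive, so the equation is hyperbolic.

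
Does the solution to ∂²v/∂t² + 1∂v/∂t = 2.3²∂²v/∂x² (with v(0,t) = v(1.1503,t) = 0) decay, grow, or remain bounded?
v → 0. Damping (γ=1) dissipates energy; oscillations decay exponentially.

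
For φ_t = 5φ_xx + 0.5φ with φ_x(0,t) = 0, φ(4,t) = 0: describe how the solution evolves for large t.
φ → 0. Diffusion dominates reaction (r=0.5 < κπ²/(4L²)≈0.77); solution decays.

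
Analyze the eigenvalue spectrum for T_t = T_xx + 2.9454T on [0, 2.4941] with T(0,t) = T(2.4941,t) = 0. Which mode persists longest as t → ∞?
Eigenvalues: λₙ = n²π²/2.4941² - 2.9454.
First three modes:
  n=1: λ₁ = π²/2.4941² - 2.9454 ≈ -1.359
  n=2: λ₂ = 4π²/2.4941² - 2.9454 ≈ 3.401
  n=3: λ₃ = 9π²/2.4941² - 2.9454 ≈ 11.334
Since π²/2.4941² ≈ 1.587 < 2.9454, λ₁ < 0.
The n=1 mode grows fastest (−λₙ is largest for n=1) → dominates.
Asymptotic: T ~ c₁ sin(πx/2.4941) e^{1.359t} (exponential growth at rate −λ₁ ≈ 1.359).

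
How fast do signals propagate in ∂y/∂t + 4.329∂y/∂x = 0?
Speed = 4.329. Information travels along x - 4.329t = const (rightward).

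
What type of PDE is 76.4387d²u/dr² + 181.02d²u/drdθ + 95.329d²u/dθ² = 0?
With A = 76.4387, B = 181.02, C = 95.329, the discriminant is 3620.9410708. This is a hyperbolic PDE.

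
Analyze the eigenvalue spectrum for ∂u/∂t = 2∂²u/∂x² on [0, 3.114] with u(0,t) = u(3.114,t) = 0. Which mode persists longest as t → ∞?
Eigenvalues: λₙ = 2n²π²/3.114².
First three modes:
  n=1: λ₁ = 2π²/3.114² ≈ 2.036
  n=2: λ₂ = 8π²/3.114² ≈ 8.142 (4× faster decay)
  n=3: λ₃ = 18π²/3.114² ≈ 18.32 (9× faster decay)
As t → ∞, higher modes decay exponentially faster. The n=1 mode dominates: u ~ c₁ sin(πx/3.114) e^{-λ₁t}.
Decay rate: λ₁ = 2π²/3.114² ≈ 2.036.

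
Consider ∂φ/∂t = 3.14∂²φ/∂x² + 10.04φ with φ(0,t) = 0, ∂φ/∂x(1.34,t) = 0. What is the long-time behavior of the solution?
As t → ∞, φ grows unboundedly. Reaction dominates diffusion (r=10.04 > κπ²/(4L²)≈4.31); solution grows exponentially.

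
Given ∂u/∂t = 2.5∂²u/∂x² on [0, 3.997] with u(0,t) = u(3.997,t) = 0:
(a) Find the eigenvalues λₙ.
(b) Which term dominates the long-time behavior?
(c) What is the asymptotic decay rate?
Eigenvalues: λₙ = 2.5n²π²/3.997².
First three modes:
  n=1: λ₁ = 2.5π²/3.997² ≈ 1.544
  n=2: λ₂ = 10π²/3.997² ≈ 6.178 (4× faster decay)
  n=3: λ₃ = 22.5π²/3.997² ≈ 13.9 (9× faster decay)
As t → ∞, higher modes decay exponentially faster. The n=1 mode dominates: u ~ c₁ sin(πx/3.997) e^{-λ₁t}.
Decay rate: λ₁ = 2.5π²/3.997² ≈ 1.544.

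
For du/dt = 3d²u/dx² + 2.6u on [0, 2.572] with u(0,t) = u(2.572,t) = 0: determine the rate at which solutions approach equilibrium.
Eigenvalues: λₙ = 3n²π²/2.572² - 2.6.
First three modes:
  n=1: λ₁ = 3π²/2.572² - 2.6 ≈ 1.876
  n=2: λ₂ = 12π²/2.572² - 2.6 ≈ 15.304
  n=3: λ₃ = 27π²/2.572² - 2.6 ≈ 37.683
Since 3π²/2.572² ≈ 4.476 > 2.6, all λₙ > 0.
The n=1 mode decays slowest → dominates as t → ∞.
Asymptotic: u ~ c₁ sin(πx/2.572) e^{-λ₁t} with decay rate λ₁ ≈ 1.876.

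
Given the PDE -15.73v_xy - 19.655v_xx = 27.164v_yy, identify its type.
Rewriting in standard form: -19.655v_xx - 15.73v_xy - 27.164v_yy = 0. The second-order coefficients are A = -19.655, B = -15.73, C = -27.164. Since B² - 4AC = -1888.20078 < 0, this is an elliptic PDE.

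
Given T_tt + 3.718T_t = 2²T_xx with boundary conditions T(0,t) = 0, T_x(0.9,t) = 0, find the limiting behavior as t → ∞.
T → 0. Damping (γ=3.718) dissipates energy; oscillations decay exponentially.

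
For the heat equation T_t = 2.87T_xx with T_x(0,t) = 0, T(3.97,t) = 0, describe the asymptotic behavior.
T → 0. Heat escapes through the Dirichlet boundary.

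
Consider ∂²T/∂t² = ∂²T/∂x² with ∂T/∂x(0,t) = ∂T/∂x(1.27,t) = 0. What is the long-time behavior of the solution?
As t → ∞, T oscillates about a mean that drifts linearly in t (generically unbounded; no decay). There is no damping, so the nonconstant modes persist as standing waves (energy conserved, no decay). But with Neumann conditions at both ends the constant mode has eigenvalue 0: the spatial mean M(t) of T satisfies M'' = 0, so M(t) = M(0) + M'(0)·t. Unless the initial velocity has zero mean (∫T_t(x,0)dx = 0), the solution grows linearly in t (unbounded, though not exponentially); if it does have zero mean, the solution stays bounded and simply oscillates.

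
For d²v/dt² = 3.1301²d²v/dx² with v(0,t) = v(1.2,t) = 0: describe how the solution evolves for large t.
v oscillates (no decay). Energy is conserved; the solution oscillates indefinitely as standing waves.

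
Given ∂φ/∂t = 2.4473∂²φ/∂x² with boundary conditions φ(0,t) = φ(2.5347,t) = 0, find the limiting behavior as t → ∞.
φ → 0. Heat diffuses out through both boundaries.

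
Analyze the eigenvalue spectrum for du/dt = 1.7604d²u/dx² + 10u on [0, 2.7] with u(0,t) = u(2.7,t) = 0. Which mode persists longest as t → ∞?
Eigenvalues: λₙ = 1.7604n²π²/2.7² - 10.
First three modes:
  n=1: λ₁ = 1.7604π²/2.7² - 10 ≈ -7.617
  n=2: λ₂ = 7.0416π²/2.7² - 10 ≈ -0.467
  n=3: λ₃ = 15.8436π²/2.7² - 10 ≈ 11.45
Since 1.7604π²/2.7² ≈ 2.383 < 10, λ₁ < 0.
The n=1 mode grows fastest (−λₙ is largest for n=1) → dominates.
Asymptotic: u ~ c₁ sin(πx/2.7) e^{7.617t} (exponential growth at rate −λ₁ ≈ 7.617).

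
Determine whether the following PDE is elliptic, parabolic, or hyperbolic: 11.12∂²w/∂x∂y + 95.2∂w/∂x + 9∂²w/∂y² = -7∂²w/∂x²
Rewriting in standard form: 7∂²w/∂x² + 11.12∂²w/∂x∂y + 9∂²w/∂y² + 95.2∂w/∂x = 0. Coefficients: A = 7, B = 11.12, C = 9. B² - 4AC = -128.3456, which is negative, so the equation is elliptic.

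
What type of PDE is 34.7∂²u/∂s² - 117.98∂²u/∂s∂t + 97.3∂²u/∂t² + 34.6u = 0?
With A = 34.7, B = -117.98, C = 97.3, the discriminant is 414.0404. This is a hyperbolic PDE.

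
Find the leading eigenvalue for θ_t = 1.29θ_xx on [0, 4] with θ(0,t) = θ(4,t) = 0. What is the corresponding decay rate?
Eigenvalues: λₙ = 1.29n²π²/4².
First three modes:
  n=1: λ₁ = 1.29π²/4² ≈ 0.796
  n=2: λ₂ = 5.16π²/4² ≈ 3.183 (4× faster decay)
  n=3: λ₃ = 11.61π²/4² ≈ 7.162 (9× faster decay)
As t → ∞, higher modes decay exponentially faster. The n=1 mode dominates: θ ~ c₁ sin(πx/4) e^{-λ₁t}.
Decay rate: λ₁ = 1.29π²/4² ≈ 0.796.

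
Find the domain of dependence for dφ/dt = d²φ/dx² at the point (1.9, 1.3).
The entire real line. The heat equation has infinite propagation speed: any initial disturbance instantly affects all points (though exponentially small far away).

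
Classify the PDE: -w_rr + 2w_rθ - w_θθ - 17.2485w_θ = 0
A = -1, B = 2, C = -1. Discriminant B² - 4AC = 0. Since 0 = 0, parabolic.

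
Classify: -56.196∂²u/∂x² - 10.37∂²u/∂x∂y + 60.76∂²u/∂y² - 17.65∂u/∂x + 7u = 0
Hyperbolic (discriminant = 13765.41274).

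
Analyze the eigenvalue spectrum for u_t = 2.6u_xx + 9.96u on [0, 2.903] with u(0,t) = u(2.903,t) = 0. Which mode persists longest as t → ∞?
Eigenvalues: λₙ = 2.6n²π²/2.903² - 9.96.
First three modes:
  n=1: λ₁ = 2.6π²/2.903² - 9.96 ≈ -6.915
  n=2: λ₂ = 10.4π²/2.903² - 9.96 ≈ 2.22
  n=3: λ₃ = 23.4π²/2.903² - 9.96 ≈ 17.444
Since 2.6π²/2.903² ≈ 3.045 < 9.96, λ₁ < 0.
The n=1 mode grows fastest (−λₙ is largest for n=1) → dominates.
Asymptotic: u ~ c₁ sin(πx/2.903) e^{6.915t} (exponential growth at rate −λ₁ ≈ 6.915).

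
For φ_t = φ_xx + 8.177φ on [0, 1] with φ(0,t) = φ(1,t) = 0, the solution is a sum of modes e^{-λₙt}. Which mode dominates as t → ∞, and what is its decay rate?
Eigenvalues: λₙ = n²π²/1² - 8.177.
First three modes:
  n=1: λ₁ = π² - 8.177 ≈ 1.693
  n=2: λ₂ = 4π² - 8.177 ≈ 31.301
  n=3: λ₃ = 9π² - 8.177 ≈ 80.649
Since π² ≈ 9.87 > 8.177, all λₙ > 0.
The n=1 mode decays slowest → dominates as t → ∞.
Asymptotic: φ ~ c₁ sin(πx/1) e^{-λ₁t} with decay rate λ₁ ≈ 1.693.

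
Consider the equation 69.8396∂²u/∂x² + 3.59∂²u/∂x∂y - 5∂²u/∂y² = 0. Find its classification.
Hyperbolic. (A = 69.8396, B = 3.59, C = -5 gives B² - 4AC = 1409.6801.)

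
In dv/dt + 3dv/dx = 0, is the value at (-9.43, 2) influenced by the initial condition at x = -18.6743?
No. Only data at x = -15.43 affects (-9.43, 2). Advection has one-way propagation along characteristics.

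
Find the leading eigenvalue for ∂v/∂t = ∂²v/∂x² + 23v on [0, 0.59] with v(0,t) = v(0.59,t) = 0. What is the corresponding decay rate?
Eigenvalues: λₙ = n²π²/0.59² - 23.
First three modes:
  n=1: λ₁ = π²/0.59² - 23 ≈ 5.353
  n=2: λ₂ = 4π²/0.59² - 23 ≈ 90.411
  n=3: λ₃ = 9π²/0.59² - 23 ≈ 232.175
Since π²/0.59² ≈ 28.353 > 23, all λₙ > 0.
The n=1 mode decays slowest → dominates as t → ∞.
Asymptotic: v ~ c₁ sin(πx/0.59) e^{-λ₁t} with decay rate λ₁ ≈ 5.353.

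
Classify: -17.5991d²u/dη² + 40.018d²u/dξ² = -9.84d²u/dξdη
Rewriting in standard form: 40.018d²u/dξ² + 9.84d²u/dξdη - 17.5991d²u/dη² = 0. Hyperbolic (discriminant = 2913.9487352).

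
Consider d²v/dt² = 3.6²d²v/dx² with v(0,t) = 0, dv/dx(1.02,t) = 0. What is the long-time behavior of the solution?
As t → ∞, v oscillates (no decay). Energy is conserved; the solution oscillates indefinitely as standing waves.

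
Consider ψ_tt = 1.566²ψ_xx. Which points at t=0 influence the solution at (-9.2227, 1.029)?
Domain of dependence: [-10.834114, -7.611286]. Signals travel at speed 1.566, so data within |x - -9.2227| ≤ 1.566·1.029 = 1.611414 can reach the point.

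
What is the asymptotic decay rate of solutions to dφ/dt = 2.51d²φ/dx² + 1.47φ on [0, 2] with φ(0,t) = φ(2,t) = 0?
Eigenvalues: λₙ = 2.51n²π²/2² - 1.47.
First three modes:
  n=1: λ₁ = 2.51π²/2² - 1.47 ≈ 4.723
  n=2: λ₂ = 10.04π²/2² - 1.47 ≈ 23.303
  n=3: λ₃ = 22.59π²/2² - 1.47 ≈ 54.269
Since 2.51π²/2² ≈ 6.193 > 1.47, all λₙ > 0.
The n=1 mode decays slowest → dominates as t → ∞.
Asymptotic: φ ~ c₁ sin(πx/2) e^{-λ₁t} with decay rate λ₁ ≈ 4.723.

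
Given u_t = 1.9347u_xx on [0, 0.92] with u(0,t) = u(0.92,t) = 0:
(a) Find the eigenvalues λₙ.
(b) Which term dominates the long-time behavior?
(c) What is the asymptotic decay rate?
Eigenvalues: λₙ = 1.9347n²π²/0.92².
First three modes:
  n=1: λ₁ = 1.9347π²/0.92² ≈ 22.56
  n=2: λ₂ = 7.7388π²/0.92² ≈ 90.24 (4× faster decay)
  n=3: λ₃ = 17.4123π²/0.92² ≈ 203.039 (9× faster decay)
As t → ∞, higher modes decay exponentially faster. The n=1 mode dominates: u ~ c₁ sin(πx/0.92) e^{-λ₁t}.
Decay rate: λ₁ = 1.9347π²/0.92² ≈ 22.56.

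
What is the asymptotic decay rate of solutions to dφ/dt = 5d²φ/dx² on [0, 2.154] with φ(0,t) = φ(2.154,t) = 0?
Eigenvalues: λₙ = 5n²π²/2.154².
First three modes:
  n=1: λ₁ = 5π²/2.154² ≈ 10.636
  n=2: λ₂ = 20π²/2.154² ≈ 42.544 (4× faster decay)
  n=3: λ₃ = 45π²/2.154² ≈ 95.724 (9× faster decay)
As t → ∞, higher modes decay exponentially faster. The n=1 mode dominates: φ ~ c₁ sin(πx/2.154) e^{-λ₁t}.
Decay rate: λ₁ = 5π²/2.154² ≈ 10.636.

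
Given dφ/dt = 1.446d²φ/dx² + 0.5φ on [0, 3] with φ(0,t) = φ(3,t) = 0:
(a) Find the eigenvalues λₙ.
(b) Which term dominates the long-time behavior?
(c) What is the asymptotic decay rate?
Eigenvalues: λₙ = 1.446n²π²/3² - 0.5.
First three modes:
  n=1: λ₁ = 1.446π²/3² - 0.5 ≈ 1.086
  n=2: λ₂ = 5.784π²/3² - 0.5 ≈ 5.843
  n=3: λ₃ = 13.014π²/3² - 0.5 ≈ 13.771
Since 1.446π²/3² ≈ 1.586 > 0.5, all λₙ > 0.
The n=1 mode decays slowest → dominates as t → ∞.
Asymptotic: φ ~ c₁ sin(πx/3) e^{-λ₁t} with decay rate λ₁ ≈ 1.086.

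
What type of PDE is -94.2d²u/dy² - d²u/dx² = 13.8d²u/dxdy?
Rewriting in standard form: -d²u/dx² - 13.8d²u/dxdy - 94.2d²u/dy² = 0. With A = -1, B = -13.8, C = -94.2, the discriminant is -186.36. This is an elliptic PDE.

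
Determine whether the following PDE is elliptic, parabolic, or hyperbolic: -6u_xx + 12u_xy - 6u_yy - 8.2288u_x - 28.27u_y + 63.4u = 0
Coefficients: A = -6, B = 12, C = -6. B² - 4AC = 0, which is zero, so the equation is parabolic.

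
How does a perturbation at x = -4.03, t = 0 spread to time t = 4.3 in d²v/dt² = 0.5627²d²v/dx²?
Domain of influence: [-6.44961, -1.61039]. Data at x = -4.03 spreads outward at speed 0.5627.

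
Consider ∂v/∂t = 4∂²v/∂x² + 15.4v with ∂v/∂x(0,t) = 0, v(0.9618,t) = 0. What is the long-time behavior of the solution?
As t → ∞, v grows unboundedly. Reaction dominates diffusion (r=15.4 > κπ²/(4L²)≈10.67); solution grows exponentially.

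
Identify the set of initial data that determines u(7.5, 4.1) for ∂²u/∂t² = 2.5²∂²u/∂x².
Domain of dependence: [-2.75, 17.75]. Signals travel at speed 2.5, so data within |x - 7.5| ≤ 2.5·4.1 = 10.25 can reach the point.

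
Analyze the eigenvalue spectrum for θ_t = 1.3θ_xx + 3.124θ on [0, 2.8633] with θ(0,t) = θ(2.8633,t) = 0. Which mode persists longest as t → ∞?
Eigenvalues: λₙ = 1.3n²π²/2.8633² - 3.124.
First three modes:
  n=1: λ₁ = 1.3π²/2.8633² - 3.124 ≈ -1.559
  n=2: λ₂ = 5.2π²/2.8633² - 3.124 ≈ 3.136
  n=3: λ₃ = 11.7π²/2.8633² - 3.124 ≈ 10.961
Since 1.3π²/2.8633² ≈ 1.565 < 3.124, λ₁ < 0.
The n=1 mode grows fastest (−λₙ is largest for n=1) → dominates.
Asymptotic: θ ~ c₁ sin(πx/2.8633) e^{1.559t} (exponential growth at rate −λ₁ ≈ 1.559).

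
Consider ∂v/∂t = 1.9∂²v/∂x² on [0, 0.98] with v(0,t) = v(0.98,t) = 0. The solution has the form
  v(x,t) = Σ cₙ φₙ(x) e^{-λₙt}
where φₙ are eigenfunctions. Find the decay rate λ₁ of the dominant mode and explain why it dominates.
Eigenvalues: λₙ = 1.9n²π²/0.98².
First three modes:
  n=1: λ₁ = 1.9π²/0.98² ≈ 19.525
  n=2: λ₂ = 7.6π²/0.98² ≈ 78.102 (4× faster decay)
  n=3: λ₃ = 17.1π²/0.98² ≈ 175.729 (9× faster decay)
As t → ∞, higher modes decay exponentially faster. The n=1 mode dominates: v ~ c₁ sin(πx/0.98) e^{-λ₁t}.
Decay rate: λ₁ = 1.9π²/0.98² ≈ 19.525.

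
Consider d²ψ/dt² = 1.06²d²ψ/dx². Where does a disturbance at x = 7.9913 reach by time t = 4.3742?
Domain of influence: [3.354648, 12.627952]. Data at x = 7.9913 spreads outward at speed 1.06.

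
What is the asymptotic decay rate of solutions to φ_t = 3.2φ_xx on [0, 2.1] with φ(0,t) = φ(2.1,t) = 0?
Eigenvalues: λₙ = 3.2n²π²/2.1².
First three modes:
  n=1: λ₁ = 3.2π²/2.1² ≈ 7.162
  n=2: λ₂ = 12.8π²/2.1² ≈ 28.646 (4× faster decay)
  n=3: λ₃ = 28.8π²/2.1² ≈ 64.455 (9× faster decay)
As t → ∞, higher modes decay exponentially faster. The n=1 mode dominates: φ ~ c₁ sin(πx/2.1) e^{-λ₁t}.
Decay rate: λ₁ = 3.2π²/2.1² ≈ 7.162.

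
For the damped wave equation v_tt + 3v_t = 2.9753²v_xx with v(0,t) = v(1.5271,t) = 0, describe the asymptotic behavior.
v → 0. Damping (γ=3) dissipates energy; oscillations decay exponentially.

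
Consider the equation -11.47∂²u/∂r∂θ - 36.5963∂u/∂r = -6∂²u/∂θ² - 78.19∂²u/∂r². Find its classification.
Rewriting in standard form: 78.19∂²u/∂r² - 11.47∂²u/∂r∂θ + 6∂²u/∂θ² - 36.5963∂u/∂r = 0. Elliptic. (A = 78.19, B = -11.47, C = 6 gives B² - 4AC = -1744.9991.)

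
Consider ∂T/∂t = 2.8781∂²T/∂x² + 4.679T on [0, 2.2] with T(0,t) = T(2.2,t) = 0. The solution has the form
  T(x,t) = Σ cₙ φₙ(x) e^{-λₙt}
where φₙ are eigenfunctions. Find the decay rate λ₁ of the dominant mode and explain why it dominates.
Eigenvalues: λₙ = 2.8781n²π²/2.2² - 4.679.
First three modes:
  n=1: λ₁ = 2.8781π²/2.2² - 4.679 ≈ 1.19
  n=2: λ₂ = 11.5124π²/2.2² - 4.679 ≈ 18.797
  n=3: λ₃ = 25.9029π²/2.2² - 4.679 ≈ 48.142
Since 2.8781π²/2.2² ≈ 5.869 > 4.679, all λₙ > 0.
The n=1 mode decays slowest → dominates as t → ∞.
Asymptotic: T ~ c₁ sin(πx/2.2) e^{-λ₁t} with decay rate λ₁ ≈ 1.19.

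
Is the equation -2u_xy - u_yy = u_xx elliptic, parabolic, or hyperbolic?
Rewriting in standard form: -u_xx - 2u_xy - u_yy = 0. Computing B² - 4AC with A = -1, B = -2, C = -1: discriminant = 0 (zero). Answer: parabolic.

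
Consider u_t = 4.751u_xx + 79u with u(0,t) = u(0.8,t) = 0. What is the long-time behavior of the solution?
As t → ∞, u grows unboundedly. Reaction dominates diffusion (r=79 > κπ²/L²≈73.27); solution grows exponentially.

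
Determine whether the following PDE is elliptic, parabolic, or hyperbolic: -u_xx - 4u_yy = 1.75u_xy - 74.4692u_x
Rewriting in standard form: -u_xx - 1.75u_xy - 4u_yy + 74.4692u_x = 0. Coefficients: A = -1, B = -1.75, C = -4. B² - 4AC = -12.9375, which is negative, so the equation is elliptic.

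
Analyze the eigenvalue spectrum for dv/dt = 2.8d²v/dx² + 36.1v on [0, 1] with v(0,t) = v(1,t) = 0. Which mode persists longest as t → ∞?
Eigenvalues: λₙ = 2.8n²π²/1² - 36.1.
First three modes:
  n=1: λ₁ = 2.8π² - 36.1 ≈ -8.465
  n=2: λ₂ = 11.2π² - 36.1 ≈ 74.44
  n=3: λ₃ = 25.2π² - 36.1 ≈ 212.614
Since 2.8π² ≈ 27.635 < 36.1, λ₁ < 0.
The n=1 mode grows fastest (−λₙ is largest for n=1) → dominates.
Asymptotic: v ~ c₁ sin(πx/1) e^{8.465t} (exponential growth at rate −λ₁ ≈ 8.465).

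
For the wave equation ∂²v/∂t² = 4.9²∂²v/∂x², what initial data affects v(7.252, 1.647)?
Domain of dependence: [-0.8183, 15.3223]. Signals travel at speed 4.9, so data within |x - 7.252| ≤ 4.9·1.647 = 8.0703 can reach the point.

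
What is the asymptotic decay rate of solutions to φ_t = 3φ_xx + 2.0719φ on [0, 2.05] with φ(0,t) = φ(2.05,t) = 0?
Eigenvalues: λₙ = 3n²π²/2.05² - 2.0719.
First three modes:
  n=1: λ₁ = 3π²/2.05² - 2.0719 ≈ 4.974
  n=2: λ₂ = 12π²/2.05² - 2.0719 ≈ 26.11
  n=3: λ₃ = 27π²/2.05² - 2.0719 ≈ 61.338
Since 3π²/2.05² ≈ 7.046 > 2.0719, all λₙ > 0.
The n=1 mode decays slowest → dominates as t → ∞.
Asymptotic: φ ~ c₁ sin(πx/2.05) e^{-λ₁t} with decay rate λ₁ ≈ 4.974.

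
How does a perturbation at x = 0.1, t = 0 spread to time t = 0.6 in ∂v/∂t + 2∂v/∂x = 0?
At x = 1.3. The characteristic carries data from (0.1, 0) to (1.3, 0.6).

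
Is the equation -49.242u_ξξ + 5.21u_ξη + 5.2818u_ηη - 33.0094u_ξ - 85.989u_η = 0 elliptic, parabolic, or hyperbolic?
Computing B² - 4AC with A = -49.242, B = 5.21, C = 5.2818: discriminant = 1067.4896824 (positive). Answer: hyperbolic.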